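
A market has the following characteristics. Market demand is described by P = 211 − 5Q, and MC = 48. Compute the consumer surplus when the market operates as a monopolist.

CS = 664.225

Monopoly sets MR = MC: 211 − 10Q = 48 ⇒ Q = 16.3, P = 211 − 5·16.3 = 129.5.
CS = ½·(211 − 129.5)·16.3 = 664.225.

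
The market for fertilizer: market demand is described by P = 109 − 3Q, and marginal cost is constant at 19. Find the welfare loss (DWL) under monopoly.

DWL = 337.5

Perfect competition: P = MC = 19, so 109 − 3Q = 19 and Q = 30.
The monopolist equates marginal revenue to marginal cost: 109 − 6Q = 19, so Q = 15. From demand, P = 64.
DWL is the triangle between Q = 15 and Q = 30: ½·(30 − 15)·(64 − 19) = 337.5.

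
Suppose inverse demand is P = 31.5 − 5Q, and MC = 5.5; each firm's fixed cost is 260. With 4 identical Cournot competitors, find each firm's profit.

π_i = −254.592

With 4 symmetric Cournot firms, each firm's FOC gives 31.5 − 25q = 5.5, so q = 1.04, Q = 4·1.04 = 4.16, and P = 10.7.
Each firm's profit = (10.7 − 5.5)·1.04 − 260 = −254.592.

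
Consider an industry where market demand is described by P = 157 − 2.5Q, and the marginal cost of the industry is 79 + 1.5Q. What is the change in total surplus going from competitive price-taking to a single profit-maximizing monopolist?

Total surplus falls by 112.5

Competitive equilibrium sets price equal to marginal cost: 157 − 2.5Q = 79 + 1.5Q, so Q = 19.5 and P = 108.25.
CS = ½·(157 − 108.25)·19.5 = 7605/16; PS = (108.25·19.5 − 79·19.5 − ½·1.5·19.5²) = 4563/16; TS = 760.5.
The monopolist equates marginal revenue to marginal cost: 157 − 5Q = 79 + 1.5Q, so Q = 12. From demand, P = 127.
CS = ½·(157 − 127)·12 = 180; PS = (127·12 − 79·12 − ½·1.5·12²) = 468; TS = 648.
Change in total surplus: 648 − 760.5 = −112.5.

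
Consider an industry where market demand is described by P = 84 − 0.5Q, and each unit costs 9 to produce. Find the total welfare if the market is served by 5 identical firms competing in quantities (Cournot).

With 5 symmetric Cournot firms, each firm's FOC gives 84 − 3q = 9, so q = 25, Q = 5·25 = 125, and P = 21.5.
CS = ½·(84 − 21.5)·125 = 3906.25; PS = (21.5 − 9)·125 = 1562.5; TS = 5468.75.

TS = 5468.75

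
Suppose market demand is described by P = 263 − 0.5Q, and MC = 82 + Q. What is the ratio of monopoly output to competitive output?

Q_m/Q_c = 0.75

The monopolist equates marginal revenue to marginal cost: 263 − Q = 82 + Q, so Q = 90.5. From demand, P = 217.75.
Competitive equilibrium sets price equal to marginal cost: 263 − 0.5Q = 82 + Q, so Q = 362/3 and P = 608/3.
Ratio Q_m/Q_c = 90.5/(362/3) = 0.75.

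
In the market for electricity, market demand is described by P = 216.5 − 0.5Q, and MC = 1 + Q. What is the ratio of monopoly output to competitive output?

Q_m/Q_c = 0.75

Monopoly sets MR = MC: 216.5 − Q = 1 + Q ⇒ Q = 107.75, P = 216.5 − 0.5·107.75 = 162.625.
Under competition P = MC: 216.5 − 0.5Q = 1 + Q ⇒ Q = 431/3, P = 434/3.
Ratio Q_m/Q_c = 107.75/(431/3) = 0.75.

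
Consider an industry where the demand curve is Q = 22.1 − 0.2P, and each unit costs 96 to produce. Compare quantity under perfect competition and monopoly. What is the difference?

Inverting demand: P = 110.5 − 5Q.
Perfect competition: P = MC = 96, so 110.5 − 5Q = 96 and Q = 2.9.
Monopoly sets MR = MC: 110.5 − 10Q = 96 ⇒ Q = 1.45, P = 110.5 − 5·1.45 = 103.25.
Change in quantity: 1.45 − 2.9 = −1.45.

Q falls by 1.45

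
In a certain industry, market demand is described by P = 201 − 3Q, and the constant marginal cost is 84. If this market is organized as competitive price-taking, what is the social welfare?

TS = 2281.5

Competitive firms price at marginal cost: P = 84, giving Q = 39.
CS = ½·(201 − 84)·39 = 2281.5; PS = (84 − 84)·39 = 0; TS = 2281.5.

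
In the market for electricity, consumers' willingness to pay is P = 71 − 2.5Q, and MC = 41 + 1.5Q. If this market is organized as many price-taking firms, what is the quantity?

Q = 7.5

Under competition P = MC: 71 − 2.5Q = 41 + 1.5Q ⇒ Q = 7.5, P = 52.25.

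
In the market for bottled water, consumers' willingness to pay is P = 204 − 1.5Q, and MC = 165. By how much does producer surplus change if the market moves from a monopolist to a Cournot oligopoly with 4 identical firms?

The monopolist equates marginal revenue to marginal cost: 204 − 3Q = 165, so Q = 13. From demand, P = 184.5.
PS = (184.5 − 165)·13 = 253.5.
Cournot with 4 identical firms: the symmetric best-response condition is 204 − 7.5q = 165. Each firm produces q = 5.2, total output Q = 20.8, price P = 172.8.
PS = (172.8 − 165)·20.8 = 162.24.
Change in producer surplus: 162.24 − 253.5 = −91.26.

Producer surplus falls by 91.26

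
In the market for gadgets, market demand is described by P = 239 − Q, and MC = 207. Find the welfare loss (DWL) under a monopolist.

DWL = 128

Perfect competition: P = MC = 207, so 239 − Q = 207 and Q = 32.
The monopolist equates marginal revenue to marginal cost: 239 − 2Q = 207, so Q = 16. From demand, P = 223.
DWL is the triangle between Q = 16 and Q = 32: ½·(32 − 16)·(223 − 207) = 128.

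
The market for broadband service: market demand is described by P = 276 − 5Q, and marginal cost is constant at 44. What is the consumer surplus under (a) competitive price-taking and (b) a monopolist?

Perfect competition: P = MC = 44, so 276 − 5Q = 44 and Q = 46.4.
CS = ½·(276 − 44)·46.4 = 5382.4.
A monopolist chooses Q where MR = MC. MR = 276 − 10Q; setting this equal to 44 gives Q = 23.2 and P = 160.
CS = ½·(276 − 160)·23.2 = 1345.6.

Competition: CS = 5382.4; Monopoly: CS = 1345.6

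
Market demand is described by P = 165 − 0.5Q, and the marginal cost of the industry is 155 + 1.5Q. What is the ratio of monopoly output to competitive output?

A monopolist chooses Q where MR = MC. MR = 165 − Q; setting this equal to 155 + 1.5Q gives Q = 4 and P = 163.
Under competition P = MC: 165 − 0.5Q = 155 + 1.5Q ⇒ Q = 5, P = 162.5.
Ratio Q_m/Q_c = 4/5 = 0.8.

Q_m/Q_c = 0.8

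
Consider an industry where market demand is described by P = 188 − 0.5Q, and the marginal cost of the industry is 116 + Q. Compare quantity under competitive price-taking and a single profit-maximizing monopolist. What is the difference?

Quantity falls by 12

Under competition P = MC: 188 − 0.5Q = 116 + Q ⇒ Q = 48, P = 164.
A monopolist chooses Q where MR = MC. MR = 188 − Q; setting this equal to 116 + Q gives Q = 36 and P = 170.
Change in quantity: 36 − 48 = −12.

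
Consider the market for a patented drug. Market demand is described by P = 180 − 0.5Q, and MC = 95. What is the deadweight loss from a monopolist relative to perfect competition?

Perfect competition: P = MC = 95, so 180 − 0.5Q = 95 and Q = 170.
Monopoly sets MR = MC: 180 − Q = 95 ⇒ Q = 85, P = 180 − 0.5·85 = 137.5.
DWL is the triangle between Q = 85 and Q = 170: ½·(170 − 85)·(137.5 − 95) = 1806.25.

DWL = 1806.25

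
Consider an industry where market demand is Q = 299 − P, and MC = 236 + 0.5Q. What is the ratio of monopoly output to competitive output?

Inverting demand: P = 299 − Q.
A monopolist chooses Q where MR = MC. MR = 299 − 2Q; setting this equal to 236 + 0.5Q gives Q = 25.2 and P = 273.8.
Under competition P = MC: 299 − Q = 236 + 0.5Q ⇒ Q = 42, P = 257.
Ratio Q_m/Q_c = 25.2/42 = 0.6.

Q_m/Q_c = 0.6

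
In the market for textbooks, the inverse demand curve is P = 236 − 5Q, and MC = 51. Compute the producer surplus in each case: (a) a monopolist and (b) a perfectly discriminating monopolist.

Monopoly: PS = 1711.25; Perfect PD: PS = 3422.5

The monopolist equates marginal revenue to marginal cost: 236 − 10Q = 51, so Q = 18.5. From demand, P = 143.5.
PS = (143.5 − 51)·18.5 = 1711.25.
With perfect price discrimination, output is the efficient level Q = 37 (where demand meets MC), but every buyer pays their willingness to pay: CS = 0 and PS = total surplus.
PS = ½·(236 − 51)·37 = 3422.5.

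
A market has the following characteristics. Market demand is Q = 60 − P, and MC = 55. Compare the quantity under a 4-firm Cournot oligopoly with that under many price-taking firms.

Cournot: Q = 4; Competition: Q = 5

Inverting demand: P = 60 − Q.
Cournot with 4 identical firms: the symmetric best-response condition is 60 − 5q = 55. Each firm produces q = 1, total output Q = 4, price P = 56.
Under competition P = MC = 55, so Q = (60 − 55)/1 = 5.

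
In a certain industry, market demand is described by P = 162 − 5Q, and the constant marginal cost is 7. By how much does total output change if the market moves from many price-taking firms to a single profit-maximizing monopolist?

Total output falls by 15.5

Under competition P = MC = 7, so Q = (162 − 7)/5 = 31.
Monopoly sets MR = MC: 162 − 10Q = 7 ⇒ Q = 15.5, P = 162 − 5·15.5 = 84.5.
Change in total output: 15.5 − 31 = −15.5.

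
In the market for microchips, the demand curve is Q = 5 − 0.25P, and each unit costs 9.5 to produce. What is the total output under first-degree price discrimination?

Q = 2.625

Inverting demand: P = 20 − 4Q.
A perfectly discriminating monopolist sells every unit with P(Q) ≥ MC(Q), so output equals the competitive quantity Q = 2.625. Each buyer pays their reservation price, so CS = 0 and the firm captures all surplus.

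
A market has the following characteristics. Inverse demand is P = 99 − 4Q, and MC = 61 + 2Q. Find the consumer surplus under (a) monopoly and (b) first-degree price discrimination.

The monopolist equates marginal revenue to marginal cost: 99 − 8Q = 61 + 2Q, so Q = 3.8. From demand, P = 83.8.
CS = ½·(99 − 83.8)·3.8 = 28.88.
A perfectly discriminating monopolist sells every unit with P(Q) ≥ MC(Q), so output equals the competitive quantity Q = 19/3. Each buyer pays their reservation price, so CS = 0 and the firm captures all surplus.
CS = 0.

Monopoly: CS = 28.88; Perfect PD: CS = 0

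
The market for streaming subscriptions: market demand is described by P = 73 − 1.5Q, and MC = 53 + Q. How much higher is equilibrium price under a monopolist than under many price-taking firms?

Equilibrium price rises by 4.5

Under competition P = MC: 73 − 1.5Q = 53 + Q ⇒ Q = 8, P = 61.
Monopoly sets MR = MC: 73 − 3Q = 53 + Q ⇒ Q = 5, P = 73 − 1.5·5 = 65.5.
Change in equilibrium price: 65.5 − 61 = 4.5.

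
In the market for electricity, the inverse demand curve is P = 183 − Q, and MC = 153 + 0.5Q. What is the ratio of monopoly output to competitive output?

Q_m/Q_c = 0.6

A monopolist chooses Q where MR = MC. MR = 183 − 2Q; setting this equal to 153 + 0.5Q gives Q = 12 and P = 171.
Competitive equilibrium sets price equal to marginal cost: 183 − Q = 153 + 0.5Q, so Q = 20 and P = 163.
Ratio Q_m/Q_c = 12/20 = 0.6.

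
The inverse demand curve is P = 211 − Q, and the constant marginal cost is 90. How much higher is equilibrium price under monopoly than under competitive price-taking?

P rises by 60.5

Perfect competition: P = MC = 90, so 211 − Q = 90 and Q = 121.
The monopolist equates marginal revenue to marginal cost: 211 − 2Q = 90, so Q = 60.5. From demand, P = 150.5.
Change in equilibrium price: 150.5 − 90 = 60.5.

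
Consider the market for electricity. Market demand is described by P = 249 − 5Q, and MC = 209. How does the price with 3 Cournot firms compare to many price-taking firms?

Cournot with 3 identical firms: the symmetric best-response condition is 249 − 20q = 209. Each firm produces q = 2, total output Q = 6, price P = 219.
Under competition P = MC = 209, so Q = (249 − 209)/5 = 8.

Cournot: P = 219; Competition: P = 209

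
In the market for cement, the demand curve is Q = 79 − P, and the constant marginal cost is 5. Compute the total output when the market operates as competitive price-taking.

Q = 74

Inverting demand: P = 79 − Q.
Competitive firms price at marginal cost: P = 5, giving Q = 74.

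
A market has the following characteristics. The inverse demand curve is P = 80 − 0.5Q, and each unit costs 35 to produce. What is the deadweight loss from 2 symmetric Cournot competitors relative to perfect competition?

Under competition P = MC = 35, so Q = (80 − 35)/0.5 = 90.
In a 2-firm Cournot equilibrium, symmetry and the first-order condition give q = (80 − 35)/(1.5) = 30. So Q = 60 and P = 50.
DWL is the triangle between Q = 60 and Q = 90: ½·(90 − 60)·(50 − 35) = 225.

DWL = 225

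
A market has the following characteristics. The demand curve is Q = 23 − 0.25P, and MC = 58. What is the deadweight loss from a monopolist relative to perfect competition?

Inverting demand: P = 92 − 4Q.
Competitive firms price at marginal cost: P = 58, giving Q = 8.5.
Monopoly sets MR = MC: 92 − 8Q = 58 ⇒ Q = 4.25, P = 92 − 4·4.25 = 75.
DWL is the triangle between Q = 4.25 and Q = 8.5: ½·(8.5 − 4.25)·(75 − 58) = 36.125.

DWL = 36.125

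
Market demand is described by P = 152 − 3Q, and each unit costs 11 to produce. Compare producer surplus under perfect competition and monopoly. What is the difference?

Producer surplus rises by 1656.75

Perfect competition: P = MC = 11, so 152 − 3Q = 11 and Q = 47.
PS = (11 − 11)·47 = 0.
A monopolist chooses Q where MR = MC. MR = 152 − 6Q; setting this equal to 11 gives Q = 23.5 and P = 81.5.
PS = (81.5 − 11)·23.5 = 1656.75.
Change in producer surplus: 1656.75 − 0 = 1656.75.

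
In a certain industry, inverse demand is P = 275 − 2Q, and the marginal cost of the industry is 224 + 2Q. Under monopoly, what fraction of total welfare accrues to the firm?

PS/TS = 0.75

A monopolist chooses Q where MR = MC. MR = 275 − 4Q; setting this equal to 224 + 2Q gives Q = 8.5 and P = 258.
CS = ½·(275 − 258)·8.5 = 72.25.
PS = P·Q − VC(Q) = 258·8.5 − (224·8.5 + ½·2·8.5²) = 216.75.
Share captured = PS/TS = 216.75/289 = 0.75.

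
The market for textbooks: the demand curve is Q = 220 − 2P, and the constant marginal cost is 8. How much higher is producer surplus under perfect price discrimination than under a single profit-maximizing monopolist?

Inverting demand: P = 110 − 0.5Q.
Monopoly sets MR = MC: 110 − Q = 8 ⇒ Q = 102, P = 110 − 0.5·102 = 59.
PS = (59 − 8)·102 = 5202.
With perfect price discrimination, output is the efficient level Q = 204 (where demand meets MC), but every buyer pays their willingness to pay: CS = 0 and PS = total surplus.
PS = ½·(110 − 8)·204 = 10404.
Change in producer surplus: 10404 − 5202 = 5202.

Producer surplus rises by 5202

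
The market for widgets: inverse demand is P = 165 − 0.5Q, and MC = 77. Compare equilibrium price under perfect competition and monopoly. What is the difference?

Equilibrium price rises by 44

Under competition P = MC = 77, so Q = (165 − 77)/0.5 = 176.
Monopoly sets MR = MC: 165 − Q = 77 ⇒ Q = 88, P = 165 − 0.5·88 = 121.
Change in equilibrium price: 121 − 77 = 44.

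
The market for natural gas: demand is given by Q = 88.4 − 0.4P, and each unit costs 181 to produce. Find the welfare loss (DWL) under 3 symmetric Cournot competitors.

Inverting demand: P = 221 − 2.5Q.
Perfect competition: P = MC = 181, so 221 − 2.5Q = 181 and Q = 16.
Cournot with 3 identical firms: the symmetric best-response condition is 221 − 10q = 181. Each firm produces q = 4, total output Q = 12, price P = 191.
DWL is the triangle between Q = 12 and Q = 16: ½·(16 − 12)·(191 − 181) = 20.

DWL = 20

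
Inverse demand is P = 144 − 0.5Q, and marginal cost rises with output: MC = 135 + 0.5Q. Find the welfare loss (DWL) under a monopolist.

DWL = 4.5

Under competition P = MC: 144 − 0.5Q = 135 + 0.5Q ⇒ Q = 9, P = 139.5.
A monopolist chooses Q where MR = MC. MR = 144 − Q; setting this equal to 135 + 0.5Q gives Q = 6 and P = 141.
CS = ½·(144 − 139.5)·9 = 20.25; PS = (139.5·9 − 135·9 − ½·0.5·9²) = 20.25; TS = 40.5.
CS = ½·(144 − 141)·6 = 9; PS = (141·6 − 135·6 − ½·0.5·6²) = 27; TS = 36.
DWL = 40.5 − 36 = 4.5.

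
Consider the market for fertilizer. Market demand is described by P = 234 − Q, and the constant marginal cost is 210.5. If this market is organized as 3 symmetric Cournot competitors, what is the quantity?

With 3 symmetric Cournot firms, each firm's FOC gives 234 − 4q = 210.5, so q = 5.875, Q = 3·5.875 = 17.625, and P = 216.375.

Q = 17.625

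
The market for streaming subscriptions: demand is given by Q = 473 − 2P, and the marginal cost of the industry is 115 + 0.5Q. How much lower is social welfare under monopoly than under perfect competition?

Social welfare falls by 820.125

Inverting demand: P = 236.5 − 0.5Q.
Under competition P = MC: 236.5 − 0.5Q = 115 + 0.5Q ⇒ Q = 121.5, P = 175.75.
CS = ½·(236.5 − 175.75)·121.5 = 59049/16; PS = (175.75·121.5 − 115·121.5 − ½·0.5·121.5²) = 59049/16; TS = 7381.125.
A monopolist chooses Q where MR = MC. MR = 236.5 − Q; setting this equal to 115 + 0.5Q gives Q = 81 and P = 196.
CS = ½·(236.5 − 196)·81 = 1640.25; PS = (196·81 − 115·81 − ½·0.5·81²) = 4920.75; TS = 6561.
Change in social welfare: 6561 − 7381.125 = −820.125.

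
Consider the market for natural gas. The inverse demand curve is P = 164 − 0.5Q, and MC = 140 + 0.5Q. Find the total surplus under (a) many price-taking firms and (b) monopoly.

Competitive equilibrium sets price equal to marginal cost: 164 − 0.5Q = 140 + 0.5Q, so Q = 24 and P = 152.
CS = ½·(164 − 152)·24 = 144; PS = (152·24 − 140·24 − ½·0.5·24²) = 144; TS = 288.
The monopolist equates marginal revenue to marginal cost: 164 − Q = 140 + 0.5Q, so Q = 16. From demand, P = 156.
CS = ½·(164 − 156)·16 = 64; PS = (156·16 − 140·16 − ½·0.5·16²) = 192; TS = 256.

Competition: TS = 288; Monopoly: TS = 256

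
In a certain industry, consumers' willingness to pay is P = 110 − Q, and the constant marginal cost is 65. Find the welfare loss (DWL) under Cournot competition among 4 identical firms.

DWL = 40.5

Under competition P = MC = 65, so Q = (110 − 65)/1 = 45.
Cournot with 4 identical firms: the symmetric best-response condition is 110 − 5q = 65. Each firm produces q = 9, total output Q = 36, price P = 74.
DWL is the triangle between Q = 36 and Q = 45: ½·(45 − 36)·(74 − 65) = 40.5.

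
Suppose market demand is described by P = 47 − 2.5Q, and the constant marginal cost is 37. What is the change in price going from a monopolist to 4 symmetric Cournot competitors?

The monopolist equates marginal revenue to marginal cost: 47 − 5Q = 37, so Q = 2. From demand, P = 42.
With 4 symmetric Cournot firms, each firm's FOC gives 47 − 12.5q = 37, so q = 0.8, Q = 4·0.8 = 3.2, and P = 39.
Change in price: 39 − 42 = −3.

Price falls by 3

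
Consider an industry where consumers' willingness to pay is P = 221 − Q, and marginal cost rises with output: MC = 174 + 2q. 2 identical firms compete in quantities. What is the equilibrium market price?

With 2 symmetric Cournot firms, each firm's FOC gives 221 − 3q = 174 + 2q, so q = 9.4, Q = 2·9.4 = 18.8, and P = 202.2.

P = 202.2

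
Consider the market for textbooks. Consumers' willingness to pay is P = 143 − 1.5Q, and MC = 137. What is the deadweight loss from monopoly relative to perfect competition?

DWL = 3

Under competition P = MC = 137, so Q = (143 − 137)/1.5 = 4.
The monopolist equates marginal revenue to marginal cost: 143 − 3Q = 137, so Q = 2. From demand, P = 140.
DWL is the triangle between Q = 2 and Q = 4: ½·(4 − 2)·(140 − 137) = 3.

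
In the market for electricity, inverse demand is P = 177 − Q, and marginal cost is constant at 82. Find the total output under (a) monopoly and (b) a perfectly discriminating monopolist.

The monopolist equates marginal revenue to marginal cost: 177 − 2Q = 82, so Q = 47.5. From demand, P = 129.5.
With perfect price discrimination, output is the efficient level Q = 95 (where demand meets MC), but every buyer pays their willingness to pay: CS = 0 and PS = total surplus.

Monopoly: Q = 47.5; Perfect PD: Q = 95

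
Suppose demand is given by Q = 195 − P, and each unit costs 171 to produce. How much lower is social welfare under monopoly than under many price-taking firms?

Inverting demand: P = 195 − Q.
Perfect competition: P = MC = 171, so 195 − Q = 171 and Q = 24.
CS = ½·(195 − 171)·24 = 288; PS = (171 − 171)·24 = 0; TS = 288.
The monopolist equates marginal revenue to marginal cost: 195 − 2Q = 171, so Q = 12. From demand, P = 183.
CS = ½·(195 − 183)·12 = 72; PS = (183 − 171)·12 = 144; TS = 216.
Change in social welfare: 216 − 288 = −72.

TS falls by 72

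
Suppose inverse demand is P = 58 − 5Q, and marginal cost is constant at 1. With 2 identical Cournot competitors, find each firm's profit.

Cournot with 2 identical firms: the symmetric best-response condition is 58 − 15q = 1. Each firm produces q = 3.8, total output Q = 7.6, price P = 20.
Each firm's profit = (20 − 1)·3.8 = 72.2.

π_i = 72.2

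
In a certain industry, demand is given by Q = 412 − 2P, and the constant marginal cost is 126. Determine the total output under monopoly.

Inverting demand: P = 206 − 0.5Q.
Monopoly sets MR = MC: 206 − Q = 126 ⇒ Q = 80, P = 206 − 0.5·80 = 166.

Q = 80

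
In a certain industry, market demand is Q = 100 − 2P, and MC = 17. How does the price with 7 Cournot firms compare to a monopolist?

Inverting demand: P = 50 − 0.5Q.
In a 7-firm Cournot equilibrium, symmetry and the first-order condition give q = (50 − 17)/(4) = 8.25. So Q = 57.75 and P = 21.125.
The monopolist equates marginal revenue to marginal cost: 50 − Q = 17, so Q = 33. From demand, P = 33.5.

Cournot: P = 21.125; Monopoly: P = 33.5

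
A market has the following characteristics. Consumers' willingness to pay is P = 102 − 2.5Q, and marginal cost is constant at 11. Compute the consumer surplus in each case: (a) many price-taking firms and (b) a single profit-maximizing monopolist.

Competition: CS = 1656.2; Monopoly: CS = 414.05

Perfect competition: P = MC = 11, so 102 − 2.5Q = 11 and Q = 36.4.
CS = ½·(102 − 11)·36.4 = 1656.2.
Monopoly sets MR = MC: 102 − 5Q = 11 ⇒ Q = 18.2, P = 102 − 2.5·18.2 = 56.5.
CS = ½·(102 − 56.5)·18.2 = 414.05.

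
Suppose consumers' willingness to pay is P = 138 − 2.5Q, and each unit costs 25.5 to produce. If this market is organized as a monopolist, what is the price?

Monopoly sets MR = MC: 138 − 5Q = 25.5 ⇒ Q = 22.5, P = 138 − 2.5·22.5 = 81.75.

P = 81.75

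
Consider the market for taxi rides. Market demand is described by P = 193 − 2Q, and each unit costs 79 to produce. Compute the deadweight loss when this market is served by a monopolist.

Under competition P = MC = 79, so Q = (193 − 79)/2 = 57.
The monopolist equates marginal revenue to marginal cost: 193 − 4Q = 79, so Q = 28.5. From demand, P = 136.
DWL is the triangle between Q = 28.5 and Q = 57: ½·(57 − 28.5)·(136 − 79) = 812.25.

DWL = 812.25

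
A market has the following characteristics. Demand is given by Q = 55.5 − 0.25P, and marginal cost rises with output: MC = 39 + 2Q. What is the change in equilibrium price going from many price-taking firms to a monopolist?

Equilibrium price rises by 48.8

Inverting demand: P = 222 − 4Q.
Under competition P = MC: 222 − 4Q = 39 + 2Q ⇒ Q = 30.5, P = 100.
Monopoly sets MR = MC: 222 − 8Q = 39 + 2Q ⇒ Q = 18.3, P = 222 − 4·18.3 = 148.8.
Change in equilibrium price: 148.8 − 100 = 48.8.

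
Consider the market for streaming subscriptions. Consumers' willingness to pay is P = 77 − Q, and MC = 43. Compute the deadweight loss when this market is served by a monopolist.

DWL = 144.5

Under competition P = MC = 43, so Q = (77 − 43)/1 = 34.
Monopoly sets MR = MC: 77 − 2Q = 43 ⇒ Q = 17, P = 77 − 17 = 60.
DWL is the triangle between Q = 17 and Q = 34: ½·(34 − 17)·(60 − 43) = 144.5.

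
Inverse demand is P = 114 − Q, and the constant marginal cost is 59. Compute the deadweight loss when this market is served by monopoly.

Competitive firms price at marginal cost: P = 59, giving Q = 55.
Monopoly sets MR = MC: 114 − 2Q = 59 ⇒ Q = 27.5, P = 114 − 27.5 = 86.5.
DWL is the triangle between Q = 27.5 and Q = 55: ½·(55 − 27.5)·(86.5 − 59) = 378.125.

DWL = 378.125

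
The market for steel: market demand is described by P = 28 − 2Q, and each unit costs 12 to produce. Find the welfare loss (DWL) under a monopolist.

Perfect competition: P = MC = 12, so 28 − 2Q = 12 and Q = 8.
A monopolist chooses Q where MR = MC. MR = 28 − 4Q; setting this equal to 12 gives Q = 4 and P = 20.
DWL is the triangle between Q = 4 and Q = 8: ½·(8 − 4)·(20 − 12) = 16.

DWL = 16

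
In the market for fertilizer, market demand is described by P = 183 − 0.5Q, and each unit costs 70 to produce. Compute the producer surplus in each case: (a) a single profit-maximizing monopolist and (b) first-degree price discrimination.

The monopolist equates marginal revenue to marginal cost: 183 − Q = 70, so Q = 113. From demand, P = 126.5.
PS = (126.5 − 70)·113 = 6384.5.
With perfect price discrimination, output is the efficient level Q = 226 (where demand meets MC), but every buyer pays their willingness to pay: CS = 0 and PS = total surplus.
PS = ½·(183 − 70)·226 = 12769.

Monopoly: PS = 6384.5; Perfect PD: PS = 12769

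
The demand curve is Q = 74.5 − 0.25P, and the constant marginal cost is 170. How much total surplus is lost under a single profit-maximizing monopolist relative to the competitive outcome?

Inverting demand: P = 298 − 4Q.
Perfect competition: P = MC = 170, so 298 − 4Q = 170 and Q = 32.
A monopolist chooses Q where MR = MC. MR = 298 − 8Q; setting this equal to 170 gives Q = 16 and P = 234.
DWL is the triangle between Q = 16 and Q = 32: ½·(32 − 16)·(234 − 170) = 512.

DWL = 512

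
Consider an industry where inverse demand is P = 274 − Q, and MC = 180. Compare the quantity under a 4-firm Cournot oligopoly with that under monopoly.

Cournot: Q = 75.2; Monopoly: Q = 47

In a 4-firm Cournot equilibrium, symmetry and the first-order condition give q = (274 − 180)/(5) = 18.8. So Q = 75.2 and P = 198.8.
Monopoly sets MR = MC: 274 − 2Q = 180 ⇒ Q = 47, P = 274 − 47 = 227.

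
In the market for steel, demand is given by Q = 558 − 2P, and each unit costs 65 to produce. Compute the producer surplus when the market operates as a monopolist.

Inverting demand: P = 279 − 0.5Q.
A monopolist chooses Q where MR = MC. MR = 279 − Q; setting this equal to 65 gives Q = 214 and P = 172.
PS = (172 − 65)·214 = 22898.

PS = 22898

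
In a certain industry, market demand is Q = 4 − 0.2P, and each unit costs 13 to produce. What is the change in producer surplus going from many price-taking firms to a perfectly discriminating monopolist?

Producer surplus rises by 4.9

Inverting demand: P = 20 − 5Q.
Perfect competition: P = MC = 13, so 20 − 5Q = 13 and Q = 1.4.
PS = (13 − 13)·1.4 = 0.
With perfect price discrimination, output is the efficient level Q = 1.4 (where demand meets MC), but every buyer pays their willingness to pay: CS = 0 and PS = total surplus.
PS = ½·(20 − 13)·1.4 = 4.9.
Change in producer surplus: 4.9 − 0 = 4.9.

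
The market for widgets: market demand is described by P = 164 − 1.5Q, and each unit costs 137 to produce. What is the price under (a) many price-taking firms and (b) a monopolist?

Perfect competition: P = MC = 137, so 164 − 1.5Q = 137 and Q = 18.
Monopoly sets MR = MC: 164 − 3Q = 137 ⇒ Q = 9, P = 164 − 1.5·9 = 150.5.

Competition: P = 137; Monopoly: P = 150.5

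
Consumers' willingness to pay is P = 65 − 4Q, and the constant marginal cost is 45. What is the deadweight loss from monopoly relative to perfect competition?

DWL = 12.5

Under competition P = MC = 45, so Q = (65 − 45)/4 = 5.
Monopoly sets MR = MC: 65 − 8Q = 45 ⇒ Q = 2.5, P = 65 − 4·2.5 = 55.
DWL is the triangle between Q = 2.5 and Q = 5: ½·(5 − 2.5)·(55 − 45) = 12.5.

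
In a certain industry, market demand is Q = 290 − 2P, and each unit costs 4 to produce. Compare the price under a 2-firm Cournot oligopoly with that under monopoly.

Inverting demand: P = 145 − 0.5Q.
Cournot with 2 identical firms: the symmetric best-response condition is 145 − 1.5q = 4. Each firm produces q = 94, total output Q = 188, price P = 51.
Monopoly sets MR = MC: 145 − Q = 4 ⇒ Q = 141, P = 145 − 0.5·141 = 74.5.

Cournot: P = 51; Monopoly: P = 74.5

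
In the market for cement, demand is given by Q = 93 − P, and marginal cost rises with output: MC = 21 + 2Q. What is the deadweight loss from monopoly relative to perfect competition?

DWL = 54

Inverting demand: P = 93 − Q.
Competitive equilibrium sets price equal to marginal cost: 93 − Q = 21 + 2Q, so Q = 24 and P = 69.
The monopolist equates marginal revenue to marginal cost: 93 − 2Q = 21 + 2Q, so Q = 18. From demand, P = 75.
CS = ½·(93 − 69)·24 = 288; PS = (69·24 − 21·24 − ½·2·24²) = 576; TS = 864.
CS = ½·(93 − 75)·18 = 162; PS = (75·18 − 21·18 − ½·2·18²) = 648; TS = 810.
DWL = 864 − 810 = 54.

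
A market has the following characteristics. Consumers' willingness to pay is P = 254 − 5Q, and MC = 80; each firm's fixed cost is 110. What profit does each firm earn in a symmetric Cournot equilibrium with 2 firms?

π_i = 562.8

With 2 symmetric Cournot firms, each firm's FOC gives 254 − 15q = 80, so q = 11.6, Q = 2·11.6 = 23.2, and P = 138.
Each firm's profit = (138 − 80)·11.6 − 110 = 562.8.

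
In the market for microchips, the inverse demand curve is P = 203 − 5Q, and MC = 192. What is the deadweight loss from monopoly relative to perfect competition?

DWL = 3.025

Under competition P = MC = 192, so Q = (203 − 192)/5 = 2.2.
The monopolist equates marginal revenue to marginal cost: 203 − 10Q = 192, so Q = 1.1. From demand, P = 197.5.
DWL is the triangle between Q = 1.1 and Q = 2.2: ½·(2.2 − 1.1)·(197.5 − 192) = 3.025.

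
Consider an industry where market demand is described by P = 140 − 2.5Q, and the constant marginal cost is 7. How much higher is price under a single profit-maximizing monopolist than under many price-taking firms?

P rises by 66.5

Perfect competition: P = MC = 7, so 140 − 2.5Q = 7 and Q = 53.2.
A monopolist chooses Q where MR = MC. MR = 140 − 5Q; setting this equal to 7 gives Q = 26.6 and P = 73.5.
Change in price: 73.5 − 7 = 66.5.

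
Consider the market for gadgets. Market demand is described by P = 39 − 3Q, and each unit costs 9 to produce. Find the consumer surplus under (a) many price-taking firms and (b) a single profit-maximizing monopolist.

Competition: CS = 150; Monopoly: CS = 37.5

Under competition P = MC = 9, so Q = (39 − 9)/3 = 10.
CS = ½·(39 − 9)·10 = 150.
Monopoly sets MR = MC: 39 − 6Q = 9 ⇒ Q = 5, P = 39 − 3·5 = 24.
CS = ½·(39 − 24)·5 = 37.5.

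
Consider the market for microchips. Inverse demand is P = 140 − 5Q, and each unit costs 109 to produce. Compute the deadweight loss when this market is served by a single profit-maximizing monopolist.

Under competition P = MC = 109, so Q = (140 − 109)/5 = 6.2.
Monopoly sets MR = MC: 140 − 10Q = 109 ⇒ Q = 3.1, P = 140 − 5·3.1 = 124.5.
DWL is the triangle between Q = 3.1 and Q = 6.2: ½·(6.2 − 3.1)·(124.5 − 109) = 24.025.

DWL = 24.025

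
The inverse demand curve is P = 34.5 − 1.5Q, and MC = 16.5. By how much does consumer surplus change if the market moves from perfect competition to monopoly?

CS falls by 81

Under competition P = MC = 16.5, so Q = (34.5 − 16.5)/1.5 = 12.
CS = ½·(34.5 − 16.5)·12 = 108.
Monopoly sets MR = MC: 34.5 − 3Q = 16.5 ⇒ Q = 6, P = 34.5 − 1.5·6 = 25.5.
CS = ½·(34.5 − 25.5)·6 = 27.
Change in consumer surplus: 27 − 108 = −81.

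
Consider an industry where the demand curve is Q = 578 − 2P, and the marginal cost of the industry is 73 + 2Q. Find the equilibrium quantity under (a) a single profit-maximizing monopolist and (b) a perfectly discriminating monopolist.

Inverting demand: P = 289 − 0.5Q.
A monopolist chooses Q where MR = MC. MR = 289 − Q; setting this equal to 73 + 2Q gives Q = 72 and P = 253.
A perfectly discriminating monopolist sells every unit with P(Q) ≥ MC(Q), so output equals the competitive quantity Q = 86.4. Each buyer pays their reservation price, so CS = 0 and the firm captures all surplus.

Monopoly: Q = 72; Perfect PD: Q = 86.4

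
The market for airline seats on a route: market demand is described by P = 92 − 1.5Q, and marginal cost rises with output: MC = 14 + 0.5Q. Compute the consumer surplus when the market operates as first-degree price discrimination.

With perfect price discrimination, output is the efficient level Q = 39 (where demand meets MC), but every buyer pays their willingness to pay: CS = 0 and PS = total surplus.
CS = 0.

CS = 0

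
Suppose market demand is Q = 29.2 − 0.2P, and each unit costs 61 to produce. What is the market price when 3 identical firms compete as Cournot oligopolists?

P = 82.25

Inverting demand: P = 146 − 5Q.
Cournot with 3 identical firms: the symmetric best-response condition is 146 − 20q = 61. Each firm produces q = 4.25, total output Q = 12.75, price P = 82.25.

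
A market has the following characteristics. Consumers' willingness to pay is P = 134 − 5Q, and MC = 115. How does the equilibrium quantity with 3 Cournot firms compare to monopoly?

In a 3-firm Cournot equilibrium, symmetry and the first-order condition give q = (134 − 115)/(20) = 0.95. So Q = 2.85 and P = 119.75.
The monopolist equates marginal revenue to marginal cost: 134 − 10Q = 115, so Q = 1.9. From demand, P = 124.5.

Cournot: Q = 2.85; Monopoly: Q = 1.9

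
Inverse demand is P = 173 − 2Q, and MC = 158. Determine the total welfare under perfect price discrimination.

With perfect price discrimination, output is the efficient level Q = 7.5 (where demand meets MC), but every buyer pays their willingness to pay: CS = 0 and PS = total surplus.
TS = 56.25 (equal to competitive TS).

TS = 56.25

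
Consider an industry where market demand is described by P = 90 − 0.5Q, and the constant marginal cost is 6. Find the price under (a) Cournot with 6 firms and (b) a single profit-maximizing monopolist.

Cournot: P = 18; Monopoly: P = 48

With 6 symmetric Cournot firms, each firm's FOC gives 90 − 3.5q = 6, so q = 24, Q = 6·24 = 144, and P = 18.
A monopolist chooses Q where MR = MC. MR = 90 − Q; setting this equal to 6 gives Q = 84 and P = 48.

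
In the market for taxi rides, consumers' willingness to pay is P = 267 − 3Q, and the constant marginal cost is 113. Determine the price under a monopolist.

The monopolist equates marginal revenue to marginal cost: 267 − 6Q = 113, so Q = 77/3. From demand, P = 190.

P = 190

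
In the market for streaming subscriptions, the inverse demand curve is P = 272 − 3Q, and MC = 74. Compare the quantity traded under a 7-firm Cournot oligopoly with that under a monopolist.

With 7 symmetric Cournot firms, each firm's FOC gives 272 − 24q = 74, so q = 8.25, Q = 7·8.25 = 57.75, and P = 98.75.
The monopolist equates marginal revenue to marginal cost: 272 − 6Q = 74, so Q = 33. From demand, P = 173.

Cournot: Q = 57.75; Monopoly: Q = 33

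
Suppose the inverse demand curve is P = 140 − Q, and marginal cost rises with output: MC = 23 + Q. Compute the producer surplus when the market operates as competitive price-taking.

PS = 1711.125

Competitive equilibrium sets price equal to marginal cost: 140 − Q = 23 + Q, so Q = 58.5 and P = 81.5.
PS = P·Q − VC(Q) = 81.5·58.5 − (23·58.5 + ½·1·58.5²) = 1711.125.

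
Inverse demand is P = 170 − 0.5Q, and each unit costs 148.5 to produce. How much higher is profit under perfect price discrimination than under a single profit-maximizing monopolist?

A monopolist chooses Q where MR = MC. MR = 170 − Q; setting this equal to 148.5 gives Q = 21.5 and P = 159.25.
Profit = (159.25 − 148.5)·21.5 = 231.125.
Under first-degree price discrimination the firm charges each unit its demand price and produces up to where P = MC, i.e. Q = 43. Consumer surplus is zero; producer surplus equals total surplus.
PS equals the full surplus area, 462.25. Profit = 462.25 = 462.25.
Change in profit: 462.25 − 231.125 = 231.125.

π rises by 231.125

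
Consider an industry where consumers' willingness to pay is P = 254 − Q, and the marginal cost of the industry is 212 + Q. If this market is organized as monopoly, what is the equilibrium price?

P = 240

Monopoly sets MR = MC: 254 − 2Q = 212 + Q ⇒ Q = 14, P = 254 − 14 = 240.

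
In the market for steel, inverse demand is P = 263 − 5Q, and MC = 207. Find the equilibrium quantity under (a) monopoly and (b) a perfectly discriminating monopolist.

A monopolist chooses Q where MR = MC. MR = 263 − 10Q; setting this equal to 207 gives Q = 5.6 and P = 235.
Under first-degree price discrimination the firm charges each unit its demand price and produces up to where P = MC, i.e. Q = 11.2. Consumer surplus is zero; producer surplus equals total surplus.

Monopoly: Q = 5.6; Perfect PD: Q = 11.2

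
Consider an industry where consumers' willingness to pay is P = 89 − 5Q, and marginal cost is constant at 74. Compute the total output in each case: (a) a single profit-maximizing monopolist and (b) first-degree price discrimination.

Monopoly: Q = 1.5; Perfect PD: Q = 3

Monopoly sets MR = MC: 89 − 10Q = 74 ⇒ Q = 1.5, P = 89 − 5·1.5 = 81.5.
Under first-degree price discrimination the firm charges each unit its demand price and produces up to where P = MC, i.e. Q = 3. Consumer surplus is zero; producer surplus equals total surplus.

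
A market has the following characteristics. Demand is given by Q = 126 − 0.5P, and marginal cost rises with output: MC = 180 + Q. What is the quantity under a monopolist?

Q = 14.4

Inverting demand: P = 252 − 2Q.
A monopolist chooses Q where MR = MC. MR = 252 − 4Q; setting this equal to 180 + Q gives Q = 14.4 and P = 223.2.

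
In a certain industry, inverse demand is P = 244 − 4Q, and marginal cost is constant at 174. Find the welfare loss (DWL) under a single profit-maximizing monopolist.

DWL = 153.125

Under competition P = MC = 174, so Q = (244 − 174)/4 = 17.5.
A monopolist chooses Q where MR = MC. MR = 244 − 8Q; setting this equal to 174 gives Q = 8.75 and P = 209.
DWL is the triangle between Q = 8.75 and Q = 17.5: ½·(17.5 − 8.75)·(209 − 174) = 153.125.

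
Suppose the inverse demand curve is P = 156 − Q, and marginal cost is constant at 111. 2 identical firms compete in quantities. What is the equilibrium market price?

Cournot with 2 identical firms: the symmetric best-response condition is 156 − 3q = 111. Each firm produces q = 15, total output Q = 30, price P = 126.

P = 126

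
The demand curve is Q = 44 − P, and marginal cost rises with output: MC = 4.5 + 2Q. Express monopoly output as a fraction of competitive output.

Inverting demand: P = 44 − Q.
The monopolist equates marginal revenue to marginal cost: 44 − 2Q = 4.5 + 2Q, so Q = 9.875. From demand, P = 34.125.
Under competition P = MC: 44 − Q = 4.5 + 2Q ⇒ Q = 79/6, P = 185/6.
Ratio Q_m/Q_c = 9.875/(79/6) = 0.75.

Q_m/Q_c = 0.75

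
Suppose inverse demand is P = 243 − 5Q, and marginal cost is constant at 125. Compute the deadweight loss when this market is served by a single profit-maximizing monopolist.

DWL = 348.1

Under competition P = MC = 125, so Q = (243 − 125)/5 = 23.6.
A monopolist chooses Q where MR = MC. MR = 243 − 10Q; setting this equal to 125 gives Q = 11.8 and P = 184.
DWL is the triangle between Q = 11.8 and Q = 23.6: ½·(23.6 − 11.8)·(184 − 125) = 348.1.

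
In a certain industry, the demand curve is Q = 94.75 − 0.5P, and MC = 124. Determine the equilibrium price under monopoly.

P = 156.75

Inverting demand: P = 189.5 − 2Q.
A monopolist chooses Q where MR = MC. MR = 189.5 − 4Q; setting this equal to 124 gives Q = 16.375 and P = 156.75.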